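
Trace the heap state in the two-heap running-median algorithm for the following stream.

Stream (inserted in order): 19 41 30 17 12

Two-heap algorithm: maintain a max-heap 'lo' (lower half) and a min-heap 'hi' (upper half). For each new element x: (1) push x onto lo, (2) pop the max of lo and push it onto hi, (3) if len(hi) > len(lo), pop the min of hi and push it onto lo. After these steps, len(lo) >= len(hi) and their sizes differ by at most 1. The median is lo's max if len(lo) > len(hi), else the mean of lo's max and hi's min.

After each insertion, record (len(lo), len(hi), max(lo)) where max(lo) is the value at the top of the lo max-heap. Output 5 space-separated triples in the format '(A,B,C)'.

Step 1: insert 19 -> lo=[19] hi=[] -> (len(lo)=1, len(hi)=0, max(lo)=19)
Step 2: insert 41 -> lo=[19] hi=[41] -> (len(lo)=1, len(hi)=1, max(lo)=19)
Step 3: insert 30 -> lo=[19, 30] hi=[41] -> (len(lo)=2, len(hi)=1, max(lo)=30)
Step 4: insert 17 -> lo=[17, 19] hi=[30, 41] -> (len(lo)=2, len(hi)=2, max(lo)=19)
Step 5: insert 12 -> lo=[12, 17, 19] hi=[30, 41] -> (len(lo)=3, len(hi)=2, max(lo)=19)

Answer: (1,0,19) (1,1,19) (2,1,30) (2,2,19) (3,2,19)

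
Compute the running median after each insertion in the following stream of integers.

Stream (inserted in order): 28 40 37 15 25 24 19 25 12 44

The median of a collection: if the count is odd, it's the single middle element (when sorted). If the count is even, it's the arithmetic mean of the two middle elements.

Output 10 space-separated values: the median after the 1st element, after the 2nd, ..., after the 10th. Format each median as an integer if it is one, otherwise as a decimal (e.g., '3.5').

Answer: 28 34 37 32.5 28 26.5 25 25 25 25

Derivation:
Step 1: insert 28 -> lo=[28] (size 1, max 28) hi=[] (size 0) -> median=28
Step 2: insert 40 -> lo=[28] (size 1, max 28) hi=[40] (size 1, min 40) -> median=34
Step 3: insert 37 -> lo=[28, 37] (size 2, max 37) hi=[40] (size 1, min 40) -> median=37
Step 4: insert 15 -> lo=[15, 28] (size 2, max 28) hi=[37, 40] (size 2, min 37) -> median=32.5
Step 5: insert 25 -> lo=[15, 25, 28] (size 3, max 28) hi=[37, 40] (size 2, min 37) -> median=28
Step 6: insert 24 -> lo=[15, 24, 25] (size 3, max 25) hi=[28, 37, 40] (size 3, min 28) -> median=26.5
Step 7: insert 19 -> lo=[15, 19, 24, 25] (size 4, max 25) hi=[28, 37, 40] (size 3, min 28) -> median=25
Step 8: insert 25 -> lo=[15, 19, 24, 25] (size 4, max 25) hi=[25, 28, 37, 40] (size 4, min 25) -> median=25
Step 9: insert 12 -> lo=[12, 15, 19, 24, 25] (size 5, max 25) hi=[25, 28, 37, 40] (size 4, min 25) -> median=25
Step 10: insert 44 -> lo=[12, 15, 19, 24, 25] (size 5, max 25) hi=[25, 28, 37, 40, 44] (size 5, min 25) -> median=25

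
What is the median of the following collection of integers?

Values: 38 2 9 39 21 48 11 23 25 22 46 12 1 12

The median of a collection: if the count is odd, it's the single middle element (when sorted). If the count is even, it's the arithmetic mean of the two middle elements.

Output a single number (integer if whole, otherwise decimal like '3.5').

Step 1: insert 38 -> lo=[38] (size 1, max 38) hi=[] (size 0) -> median=38
Step 2: insert 2 -> lo=[2] (size 1, max 2) hi=[38] (size 1, min 38) -> median=20
Step 3: insert 9 -> lo=[2, 9] (size 2, max 9) hi=[38] (size 1, min 38) -> median=9
Step 4: insert 39 -> lo=[2, 9] (size 2, max 9) hi=[38, 39] (size 2, min 38) -> median=23.5
Step 5: insert 21 -> lo=[2, 9, 21] (size 3, max 21) hi=[38, 39] (size 2, min 38) -> median=21
Step 6: insert 48 -> lo=[2, 9, 21] (size 3, max 21) hi=[38, 39, 48] (size 3, min 38) -> median=29.5
Step 7: insert 11 -> lo=[2, 9, 11, 21] (size 4, max 21) hi=[38, 39, 48] (size 3, min 38) -> median=21
Step 8: insert 23 -> lo=[2, 9, 11, 21] (size 4, max 21) hi=[23, 38, 39, 48] (size 4, min 23) -> median=22
Step 9: insert 25 -> lo=[2, 9, 11, 21, 23] (size 5, max 23) hi=[25, 38, 39, 48] (size 4, min 25) -> median=23
Step 10: insert 22 -> lo=[2, 9, 11, 21, 22] (size 5, max 22) hi=[23, 25, 38, 39, 48] (size 5, min 23) -> median=22.5
Step 11: insert 46 -> lo=[2, 9, 11, 21, 22, 23] (size 6, max 23) hi=[25, 38, 39, 46, 48] (size 5, min 25) -> median=23
Step 12: insert 12 -> lo=[2, 9, 11, 12, 21, 22] (size 6, max 22) hi=[23, 25, 38, 39, 46, 48] (size 6, min 23) -> median=22.5
Step 13: insert 1 -> lo=[1, 2, 9, 11, 12, 21, 22] (size 7, max 22) hi=[23, 25, 38, 39, 46, 48] (size 6, min 23) -> median=22
Step 14: insert 12 -> lo=[1, 2, 9, 11, 12, 12, 21] (size 7, max 21) hi=[22, 23, 25, 38, 39, 46, 48] (size 7, min 22) -> median=21.5

Answer: 21.5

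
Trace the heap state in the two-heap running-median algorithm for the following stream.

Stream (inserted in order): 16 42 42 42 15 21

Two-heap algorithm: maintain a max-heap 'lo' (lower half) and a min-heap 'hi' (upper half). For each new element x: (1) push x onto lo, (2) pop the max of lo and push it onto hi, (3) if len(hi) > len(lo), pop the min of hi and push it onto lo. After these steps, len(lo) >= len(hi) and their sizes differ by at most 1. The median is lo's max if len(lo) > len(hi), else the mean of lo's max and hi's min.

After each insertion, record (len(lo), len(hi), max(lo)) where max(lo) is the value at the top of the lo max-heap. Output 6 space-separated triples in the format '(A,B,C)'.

Answer: (1,0,16) (1,1,16) (2,1,42) (2,2,42) (3,2,42) (3,3,21)

Derivation:
Step 1: insert 16 -> lo=[16] hi=[] -> (len(lo)=1, len(hi)=0, max(lo)=16)
Step 2: insert 42 -> lo=[16] hi=[42] -> (len(lo)=1, len(hi)=1, max(lo)=16)
Step 3: insert 42 -> lo=[16, 42] hi=[42] -> (len(lo)=2, len(hi)=1, max(lo)=42)
Step 4: insert 42 -> lo=[16, 42] hi=[42, 42] -> (len(lo)=2, len(hi)=2, max(lo)=42)
Step 5: insert 15 -> lo=[15, 16, 42] hi=[42, 42] -> (len(lo)=3, len(hi)=2, max(lo)=42)
Step 6: insert 21 -> lo=[15, 16, 21] hi=[42, 42, 42] -> (len(lo)=3, len(hi)=3, max(lo)=21)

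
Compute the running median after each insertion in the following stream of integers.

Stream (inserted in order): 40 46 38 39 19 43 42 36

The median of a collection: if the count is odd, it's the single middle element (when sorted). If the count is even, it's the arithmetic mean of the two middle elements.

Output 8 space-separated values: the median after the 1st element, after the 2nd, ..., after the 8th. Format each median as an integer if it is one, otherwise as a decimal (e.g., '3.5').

Answer: 40 43 40 39.5 39 39.5 40 39.5

Derivation:
Step 1: insert 40 -> lo=[40] (size 1, max 40) hi=[] (size 0) -> median=40
Step 2: insert 46 -> lo=[40] (size 1, max 40) hi=[46] (size 1, min 46) -> median=43
Step 3: insert 38 -> lo=[38, 40] (size 2, max 40) hi=[46] (size 1, min 46) -> median=40
Step 4: insert 39 -> lo=[38, 39] (size 2, max 39) hi=[40, 46] (size 2, min 40) -> median=39.5
Step 5: insert 19 -> lo=[19, 38, 39] (size 3, max 39) hi=[40, 46] (size 2, min 40) -> median=39
Step 6: insert 43 -> lo=[19, 38, 39] (size 3, max 39) hi=[40, 43, 46] (size 3, min 40) -> median=39.5
Step 7: insert 42 -> lo=[19, 38, 39, 40] (size 4, max 40) hi=[42, 43, 46] (size 3, min 42) -> median=40
Step 8: insert 36 -> lo=[19, 36, 38, 39] (size 4, max 39) hi=[40, 42, 43, 46] (size 4, min 40) -> median=39.5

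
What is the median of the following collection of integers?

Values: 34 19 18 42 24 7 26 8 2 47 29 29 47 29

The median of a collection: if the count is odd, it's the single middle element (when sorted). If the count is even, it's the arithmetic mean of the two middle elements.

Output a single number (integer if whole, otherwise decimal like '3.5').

Step 1: insert 34 -> lo=[34] (size 1, max 34) hi=[] (size 0) -> median=34
Step 2: insert 19 -> lo=[19] (size 1, max 19) hi=[34] (size 1, min 34) -> median=26.5
Step 3: insert 18 -> lo=[18, 19] (size 2, max 19) hi=[34] (size 1, min 34) -> median=19
Step 4: insert 42 -> lo=[18, 19] (size 2, max 19) hi=[34, 42] (size 2, min 34) -> median=26.5
Step 5: insert 24 -> lo=[18, 19, 24] (size 3, max 24) hi=[34, 42] (size 2, min 34) -> median=24
Step 6: insert 7 -> lo=[7, 18, 19] (size 3, max 19) hi=[24, 34, 42] (size 3, min 24) -> median=21.5
Step 7: insert 26 -> lo=[7, 18, 19, 24] (size 4, max 24) hi=[26, 34, 42] (size 3, min 26) -> median=24
Step 8: insert 8 -> lo=[7, 8, 18, 19] (size 4, max 19) hi=[24, 26, 34, 42] (size 4, min 24) -> median=21.5
Step 9: insert 2 -> lo=[2, 7, 8, 18, 19] (size 5, max 19) hi=[24, 26, 34, 42] (size 4, min 24) -> median=19
Step 10: insert 47 -> lo=[2, 7, 8, 18, 19] (size 5, max 19) hi=[24, 26, 34, 42, 47] (size 5, min 24) -> median=21.5
Step 11: insert 29 -> lo=[2, 7, 8, 18, 19, 24] (size 6, max 24) hi=[26, 29, 34, 42, 47] (size 5, min 26) -> median=24
Step 12: insert 29 -> lo=[2, 7, 8, 18, 19, 24] (size 6, max 24) hi=[26, 29, 29, 34, 42, 47] (size 6, min 26) -> median=25
Step 13: insert 47 -> lo=[2, 7, 8, 18, 19, 24, 26] (size 7, max 26) hi=[29, 29, 34, 42, 47, 47] (size 6, min 29) -> median=26
Step 14: insert 29 -> lo=[2, 7, 8, 18, 19, 24, 26] (size 7, max 26) hi=[29, 29, 29, 34, 42, 47, 47] (size 7, min 29) -> median=27.5

Answer: 27.5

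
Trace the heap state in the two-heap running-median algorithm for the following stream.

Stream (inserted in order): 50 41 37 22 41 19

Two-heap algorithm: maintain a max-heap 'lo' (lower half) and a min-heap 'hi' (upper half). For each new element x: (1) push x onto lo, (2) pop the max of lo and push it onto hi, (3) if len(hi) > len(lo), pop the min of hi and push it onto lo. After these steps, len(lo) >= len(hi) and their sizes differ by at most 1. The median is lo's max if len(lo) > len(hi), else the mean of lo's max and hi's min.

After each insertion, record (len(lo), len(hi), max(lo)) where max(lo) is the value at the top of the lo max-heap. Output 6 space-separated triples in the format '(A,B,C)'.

Answer: (1,0,50) (1,1,41) (2,1,41) (2,2,37) (3,2,41) (3,3,37)

Derivation:
Step 1: insert 50 -> lo=[50] hi=[] -> (len(lo)=1, len(hi)=0, max(lo)=50)
Step 2: insert 41 -> lo=[41] hi=[50] -> (len(lo)=1, len(hi)=1, max(lo)=41)
Step 3: insert 37 -> lo=[37, 41] hi=[50] -> (len(lo)=2, len(hi)=1, max(lo)=41)
Step 4: insert 22 -> lo=[22, 37] hi=[41, 50] -> (len(lo)=2, len(hi)=2, max(lo)=37)
Step 5: insert 41 -> lo=[22, 37, 41] hi=[41, 50] -> (len(lo)=3, len(hi)=2, max(lo)=41)
Step 6: insert 19 -> lo=[19, 22, 37] hi=[41, 41, 50] -> (len(lo)=3, len(hi)=3, max(lo)=37)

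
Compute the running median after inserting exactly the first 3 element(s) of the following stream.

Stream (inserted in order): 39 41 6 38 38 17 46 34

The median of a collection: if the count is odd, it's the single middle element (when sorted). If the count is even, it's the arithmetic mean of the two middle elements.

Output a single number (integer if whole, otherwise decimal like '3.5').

Step 1: insert 39 -> lo=[39] (size 1, max 39) hi=[] (size 0) -> median=39
Step 2: insert 41 -> lo=[39] (size 1, max 39) hi=[41] (size 1, min 41) -> median=40
Step 3: insert 6 -> lo=[6, 39] (size 2, max 39) hi=[41] (size 1, min 41) -> median=39

Answer: 39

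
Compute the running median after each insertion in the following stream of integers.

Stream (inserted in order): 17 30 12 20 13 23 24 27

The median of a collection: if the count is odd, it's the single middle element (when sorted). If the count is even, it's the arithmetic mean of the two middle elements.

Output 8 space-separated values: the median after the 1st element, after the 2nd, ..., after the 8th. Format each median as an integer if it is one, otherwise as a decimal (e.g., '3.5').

Answer: 17 23.5 17 18.5 17 18.5 20 21.5

Derivation:
Step 1: insert 17 -> lo=[17] (size 1, max 17) hi=[] (size 0) -> median=17
Step 2: insert 30 -> lo=[17] (size 1, max 17) hi=[30] (size 1, min 30) -> median=23.5
Step 3: insert 12 -> lo=[12, 17] (size 2, max 17) hi=[30] (size 1, min 30) -> median=17
Step 4: insert 20 -> lo=[12, 17] (size 2, max 17) hi=[20, 30] (size 2, min 20) -> median=18.5
Step 5: insert 13 -> lo=[12, 13, 17] (size 3, max 17) hi=[20, 30] (size 2, min 20) -> median=17
Step 6: insert 23 -> lo=[12, 13, 17] (size 3, max 17) hi=[20, 23, 30] (size 3, min 20) -> median=18.5
Step 7: insert 24 -> lo=[12, 13, 17, 20] (size 4, max 20) hi=[23, 24, 30] (size 3, min 23) -> median=20
Step 8: insert 27 -> lo=[12, 13, 17, 20] (size 4, max 20) hi=[23, 24, 27, 30] (size 4, min 23) -> median=21.5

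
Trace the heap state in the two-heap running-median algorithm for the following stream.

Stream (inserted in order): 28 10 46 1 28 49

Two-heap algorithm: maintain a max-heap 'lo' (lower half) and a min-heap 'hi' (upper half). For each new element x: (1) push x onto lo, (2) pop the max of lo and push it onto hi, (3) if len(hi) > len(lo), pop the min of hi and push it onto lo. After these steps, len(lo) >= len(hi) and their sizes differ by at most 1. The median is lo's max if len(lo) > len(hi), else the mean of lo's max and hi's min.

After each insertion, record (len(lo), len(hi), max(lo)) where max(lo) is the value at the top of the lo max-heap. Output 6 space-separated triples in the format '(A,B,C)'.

Answer: (1,0,28) (1,1,10) (2,1,28) (2,2,10) (3,2,28) (3,3,28)

Derivation:
Step 1: insert 28 -> lo=[28] hi=[] -> (len(lo)=1, len(hi)=0, max(lo)=28)
Step 2: insert 10 -> lo=[10] hi=[28] -> (len(lo)=1, len(hi)=1, max(lo)=10)
Step 3: insert 46 -> lo=[10, 28] hi=[46] -> (len(lo)=2, len(hi)=1, max(lo)=28)
Step 4: insert 1 -> lo=[1, 10] hi=[28, 46] -> (len(lo)=2, len(hi)=2, max(lo)=10)
Step 5: insert 28 -> lo=[1, 10, 28] hi=[28, 46] -> (len(lo)=3, len(hi)=2, max(lo)=28)
Step 6: insert 49 -> lo=[1, 10, 28] hi=[28, 46, 49] -> (len(lo)=3, len(hi)=3, max(lo)=28)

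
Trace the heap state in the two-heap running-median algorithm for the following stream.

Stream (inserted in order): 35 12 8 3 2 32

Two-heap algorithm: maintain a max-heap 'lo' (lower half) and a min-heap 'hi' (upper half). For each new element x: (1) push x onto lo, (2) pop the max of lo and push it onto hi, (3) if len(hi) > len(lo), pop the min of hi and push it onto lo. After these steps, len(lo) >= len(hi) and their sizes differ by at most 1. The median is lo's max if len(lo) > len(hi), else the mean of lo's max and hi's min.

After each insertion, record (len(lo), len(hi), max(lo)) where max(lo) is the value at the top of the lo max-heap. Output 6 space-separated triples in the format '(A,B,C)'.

Step 1: insert 35 -> lo=[35] hi=[] -> (len(lo)=1, len(hi)=0, max(lo)=35)
Step 2: insert 12 -> lo=[12] hi=[35] -> (len(lo)=1, len(hi)=1, max(lo)=12)
Step 3: insert 8 -> lo=[8, 12] hi=[35] -> (len(lo)=2, len(hi)=1, max(lo)=12)
Step 4: insert 3 -> lo=[3, 8] hi=[12, 35] -> (len(lo)=2, len(hi)=2, max(lo)=8)
Step 5: insert 2 -> lo=[2, 3, 8] hi=[12, 35] -> (len(lo)=3, len(hi)=2, max(lo)=8)
Step 6: insert 32 -> lo=[2, 3, 8] hi=[12, 32, 35] -> (len(lo)=3, len(hi)=3, max(lo)=8)

Answer: (1,0,35) (1,1,12) (2,1,12) (2,2,8) (3,2,8) (3,3,8)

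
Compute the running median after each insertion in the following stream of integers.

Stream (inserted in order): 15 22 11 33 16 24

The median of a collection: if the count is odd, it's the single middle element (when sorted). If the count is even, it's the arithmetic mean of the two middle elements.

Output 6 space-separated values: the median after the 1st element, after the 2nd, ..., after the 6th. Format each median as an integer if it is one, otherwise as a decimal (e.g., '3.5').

Step 1: insert 15 -> lo=[15] (size 1, max 15) hi=[] (size 0) -> median=15
Step 2: insert 22 -> lo=[15] (size 1, max 15) hi=[22] (size 1, min 22) -> median=18.5
Step 3: insert 11 -> lo=[11, 15] (size 2, max 15) hi=[22] (size 1, min 22) -> median=15
Step 4: insert 33 -> lo=[11, 15] (size 2, max 15) hi=[22, 33] (size 2, min 22) -> median=18.5
Step 5: insert 16 -> lo=[11, 15, 16] (size 3, max 16) hi=[22, 33] (size 2, min 22) -> median=16
Step 6: insert 24 -> lo=[11, 15, 16] (size 3, max 16) hi=[22, 24, 33] (size 3, min 22) -> median=19

Answer: 15 18.5 15 18.5 16 19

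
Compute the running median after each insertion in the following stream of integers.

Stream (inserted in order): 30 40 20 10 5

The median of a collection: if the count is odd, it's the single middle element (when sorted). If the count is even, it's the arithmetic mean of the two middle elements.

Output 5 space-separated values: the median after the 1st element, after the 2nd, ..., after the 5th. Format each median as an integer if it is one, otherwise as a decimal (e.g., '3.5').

Answer: 30 35 30 25 20

Derivation:
Step 1: insert 30 -> lo=[30] (size 1, max 30) hi=[] (size 0) -> median=30
Step 2: insert 40 -> lo=[30] (size 1, max 30) hi=[40] (size 1, min 40) -> median=35
Step 3: insert 20 -> lo=[20, 30] (size 2, max 30) hi=[40] (size 1, min 40) -> median=30
Step 4: insert 10 -> lo=[10, 20] (size 2, max 20) hi=[30, 40] (size 2, min 30) -> median=25
Step 5: insert 5 -> lo=[5, 10, 20] (size 3, max 20) hi=[30, 40] (size 2, min 30) -> median=20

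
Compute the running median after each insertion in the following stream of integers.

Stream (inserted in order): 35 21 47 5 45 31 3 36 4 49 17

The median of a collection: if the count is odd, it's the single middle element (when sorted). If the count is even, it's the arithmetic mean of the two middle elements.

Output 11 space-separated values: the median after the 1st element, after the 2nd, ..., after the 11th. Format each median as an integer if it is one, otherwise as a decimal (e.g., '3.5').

Answer: 35 28 35 28 35 33 31 33 31 33 31

Derivation:
Step 1: insert 35 -> lo=[35] (size 1, max 35) hi=[] (size 0) -> median=35
Step 2: insert 21 -> lo=[21] (size 1, max 21) hi=[35] (size 1, min 35) -> median=28
Step 3: insert 47 -> lo=[21, 35] (size 2, max 35) hi=[47] (size 1, min 47) -> median=35
Step 4: insert 5 -> lo=[5, 21] (size 2, max 21) hi=[35, 47] (size 2, min 35) -> median=28
Step 5: insert 45 -> lo=[5, 21, 35] (size 3, max 35) hi=[45, 47] (size 2, min 45) -> median=35
Step 6: insert 31 -> lo=[5, 21, 31] (size 3, max 31) hi=[35, 45, 47] (size 3, min 35) -> median=33
Step 7: insert 3 -> lo=[3, 5, 21, 31] (size 4, max 31) hi=[35, 45, 47] (size 3, min 35) -> median=31
Step 8: insert 36 -> lo=[3, 5, 21, 31] (size 4, max 31) hi=[35, 36, 45, 47] (size 4, min 35) -> median=33
Step 9: insert 4 -> lo=[3, 4, 5, 21, 31] (size 5, max 31) hi=[35, 36, 45, 47] (size 4, min 35) -> median=31
Step 10: insert 49 -> lo=[3, 4, 5, 21, 31] (size 5, max 31) hi=[35, 36, 45, 47, 49] (size 5, min 35) -> median=33
Step 11: insert 17 -> lo=[3, 4, 5, 17, 21, 31] (size 6, max 31) hi=[35, 36, 45, 47, 49] (size 5, min 35) -> median=31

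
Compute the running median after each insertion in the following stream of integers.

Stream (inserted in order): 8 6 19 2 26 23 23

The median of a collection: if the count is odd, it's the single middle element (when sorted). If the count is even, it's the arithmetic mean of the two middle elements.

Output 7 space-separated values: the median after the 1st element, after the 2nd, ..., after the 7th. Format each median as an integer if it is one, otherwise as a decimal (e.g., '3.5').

Answer: 8 7 8 7 8 13.5 19

Derivation:
Step 1: insert 8 -> lo=[8] (size 1, max 8) hi=[] (size 0) -> median=8
Step 2: insert 6 -> lo=[6] (size 1, max 6) hi=[8] (size 1, min 8) -> median=7
Step 3: insert 19 -> lo=[6, 8] (size 2, max 8) hi=[19] (size 1, min 19) -> median=8
Step 4: insert 2 -> lo=[2, 6] (size 2, max 6) hi=[8, 19] (size 2, min 8) -> median=7
Step 5: insert 26 -> lo=[2, 6, 8] (size 3, max 8) hi=[19, 26] (size 2, min 19) -> median=8
Step 6: insert 23 -> lo=[2, 6, 8] (size 3, max 8) hi=[19, 23, 26] (size 3, min 19) -> median=13.5
Step 7: insert 23 -> lo=[2, 6, 8, 19] (size 4, max 19) hi=[23, 23, 26] (size 3, min 23) -> median=19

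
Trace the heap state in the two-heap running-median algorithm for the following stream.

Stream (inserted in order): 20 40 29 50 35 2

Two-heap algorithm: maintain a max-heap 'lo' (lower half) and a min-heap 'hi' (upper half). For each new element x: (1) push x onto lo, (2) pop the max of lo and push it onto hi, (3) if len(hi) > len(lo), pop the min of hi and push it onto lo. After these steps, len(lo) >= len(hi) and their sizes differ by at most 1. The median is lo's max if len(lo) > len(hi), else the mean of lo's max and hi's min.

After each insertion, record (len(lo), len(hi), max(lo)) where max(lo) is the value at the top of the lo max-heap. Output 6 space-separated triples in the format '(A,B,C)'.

Answer: (1,0,20) (1,1,20) (2,1,29) (2,2,29) (3,2,35) (3,3,29)

Derivation:
Step 1: insert 20 -> lo=[20] hi=[] -> (len(lo)=1, len(hi)=0, max(lo)=20)
Step 2: insert 40 -> lo=[20] hi=[40] -> (len(lo)=1, len(hi)=1, max(lo)=20)
Step 3: insert 29 -> lo=[20, 29] hi=[40] -> (len(lo)=2, len(hi)=1, max(lo)=29)
Step 4: insert 50 -> lo=[20, 29] hi=[40, 50] -> (len(lo)=2, len(hi)=2, max(lo)=29)
Step 5: insert 35 -> lo=[20, 29, 35] hi=[40, 50] -> (len(lo)=3, len(hi)=2, max(lo)=35)
Step 6: insert 2 -> lo=[2, 20, 29] hi=[35, 40, 50] -> (len(lo)=3, len(hi)=3, max(lo)=29)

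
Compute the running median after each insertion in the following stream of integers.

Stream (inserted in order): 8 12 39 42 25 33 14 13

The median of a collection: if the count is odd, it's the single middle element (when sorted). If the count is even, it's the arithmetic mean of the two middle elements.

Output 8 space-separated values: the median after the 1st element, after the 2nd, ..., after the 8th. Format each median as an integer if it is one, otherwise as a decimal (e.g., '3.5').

Step 1: insert 8 -> lo=[8] (size 1, max 8) hi=[] (size 0) -> median=8
Step 2: insert 12 -> lo=[8] (size 1, max 8) hi=[12] (size 1, min 12) -> median=10
Step 3: insert 39 -> lo=[8, 12] (size 2, max 12) hi=[39] (size 1, min 39) -> median=12
Step 4: insert 42 -> lo=[8, 12] (size 2, max 12) hi=[39, 42] (size 2, min 39) -> median=25.5
Step 5: insert 25 -> lo=[8, 12, 25] (size 3, max 25) hi=[39, 42] (size 2, min 39) -> median=25
Step 6: insert 33 -> lo=[8, 12, 25] (size 3, max 25) hi=[33, 39, 42] (size 3, min 33) -> median=29
Step 7: insert 14 -> lo=[8, 12, 14, 25] (size 4, max 25) hi=[33, 39, 42] (size 3, min 33) -> median=25
Step 8: insert 13 -> lo=[8, 12, 13, 14] (size 4, max 14) hi=[25, 33, 39, 42] (size 4, min 25) -> median=19.5

Answer: 8 10 12 25.5 25 29 25 19.5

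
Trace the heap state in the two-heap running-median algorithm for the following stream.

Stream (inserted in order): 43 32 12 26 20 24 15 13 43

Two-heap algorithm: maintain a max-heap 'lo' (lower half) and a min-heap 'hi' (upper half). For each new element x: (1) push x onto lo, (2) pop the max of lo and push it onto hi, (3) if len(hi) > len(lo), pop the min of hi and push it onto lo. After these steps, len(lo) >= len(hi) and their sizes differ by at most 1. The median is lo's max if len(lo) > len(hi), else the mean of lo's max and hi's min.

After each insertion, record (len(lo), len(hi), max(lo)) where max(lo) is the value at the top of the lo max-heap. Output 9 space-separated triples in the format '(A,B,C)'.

Answer: (1,0,43) (1,1,32) (2,1,32) (2,2,26) (3,2,26) (3,3,24) (4,3,24) (4,4,20) (5,4,24)

Derivation:
Step 1: insert 43 -> lo=[43] hi=[] -> (len(lo)=1, len(hi)=0, max(lo)=43)
Step 2: insert 32 -> lo=[32] hi=[43] -> (len(lo)=1, len(hi)=1, max(lo)=32)
Step 3: insert 12 -> lo=[12, 32] hi=[43] -> (len(lo)=2, len(hi)=1, max(lo)=32)
Step 4: insert 26 -> lo=[12, 26] hi=[32, 43] -> (len(lo)=2, len(hi)=2, max(lo)=26)
Step 5: insert 20 -> lo=[12, 20, 26] hi=[32, 43] -> (len(lo)=3, len(hi)=2, max(lo)=26)
Step 6: insert 24 -> lo=[12, 20, 24] hi=[26, 32, 43] -> (len(lo)=3, len(hi)=3, max(lo)=24)
Step 7: insert 15 -> lo=[12, 15, 20, 24] hi=[26, 32, 43] -> (len(lo)=4, len(hi)=3, max(lo)=24)
Step 8: insert 13 -> lo=[12, 13, 15, 20] hi=[24, 26, 32, 43] -> (len(lo)=4, len(hi)=4, max(lo)=20)
Step 9: insert 43 -> lo=[12, 13, 15, 20, 24] hi=[26, 32, 43, 43] -> (len(lo)=5, len(hi)=4, max(lo)=24)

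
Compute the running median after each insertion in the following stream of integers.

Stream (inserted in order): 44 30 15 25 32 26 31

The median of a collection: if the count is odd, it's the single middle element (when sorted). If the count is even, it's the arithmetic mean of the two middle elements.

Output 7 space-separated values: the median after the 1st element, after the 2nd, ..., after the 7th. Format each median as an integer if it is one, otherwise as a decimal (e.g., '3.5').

Step 1: insert 44 -> lo=[44] (size 1, max 44) hi=[] (size 0) -> median=44
Step 2: insert 30 -> lo=[30] (size 1, max 30) hi=[44] (size 1, min 44) -> median=37
Step 3: insert 15 -> lo=[15, 30] (size 2, max 30) hi=[44] (size 1, min 44) -> median=30
Step 4: insert 25 -> lo=[15, 25] (size 2, max 25) hi=[30, 44] (size 2, min 30) -> median=27.5
Step 5: insert 32 -> lo=[15, 25, 30] (size 3, max 30) hi=[32, 44] (size 2, min 32) -> median=30
Step 6: insert 26 -> lo=[15, 25, 26] (size 3, max 26) hi=[30, 32, 44] (size 3, min 30) -> median=28
Step 7: insert 31 -> lo=[15, 25, 26, 30] (size 4, max 30) hi=[31, 32, 44] (size 3, min 31) -> median=30

Answer: 44 37 30 27.5 30 28 30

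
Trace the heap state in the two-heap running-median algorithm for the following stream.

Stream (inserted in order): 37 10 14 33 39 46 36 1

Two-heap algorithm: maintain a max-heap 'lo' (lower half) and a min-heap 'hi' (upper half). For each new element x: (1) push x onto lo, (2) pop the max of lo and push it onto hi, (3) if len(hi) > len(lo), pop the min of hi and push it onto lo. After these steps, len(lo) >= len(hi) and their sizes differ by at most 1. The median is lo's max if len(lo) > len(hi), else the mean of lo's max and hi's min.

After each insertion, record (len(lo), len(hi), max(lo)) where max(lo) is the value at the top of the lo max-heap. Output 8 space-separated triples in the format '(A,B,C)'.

Step 1: insert 37 -> lo=[37] hi=[] -> (len(lo)=1, len(hi)=0, max(lo)=37)
Step 2: insert 10 -> lo=[10] hi=[37] -> (len(lo)=1, len(hi)=1, max(lo)=10)
Step 3: insert 14 -> lo=[10, 14] hi=[37] -> (len(lo)=2, len(hi)=1, max(lo)=14)
Step 4: insert 33 -> lo=[10, 14] hi=[33, 37] -> (len(lo)=2, len(hi)=2, max(lo)=14)
Step 5: insert 39 -> lo=[10, 14, 33] hi=[37, 39] -> (len(lo)=3, len(hi)=2, max(lo)=33)
Step 6: insert 46 -> lo=[10, 14, 33] hi=[37, 39, 46] -> (len(lo)=3, len(hi)=3, max(lo)=33)
Step 7: insert 36 -> lo=[10, 14, 33, 36] hi=[37, 39, 46] -> (len(lo)=4, len(hi)=3, max(lo)=36)
Step 8: insert 1 -> lo=[1, 10, 14, 33] hi=[36, 37, 39, 46] -> (len(lo)=4, len(hi)=4, max(lo)=33)

Answer: (1,0,37) (1,1,10) (2,1,14) (2,2,14) (3,2,33) (3,3,33) (4,3,36) (4,4,33)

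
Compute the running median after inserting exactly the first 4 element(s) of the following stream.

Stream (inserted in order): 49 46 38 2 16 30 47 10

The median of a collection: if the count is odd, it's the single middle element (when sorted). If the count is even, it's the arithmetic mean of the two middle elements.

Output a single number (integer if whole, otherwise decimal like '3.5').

Step 1: insert 49 -> lo=[49] (size 1, max 49) hi=[] (size 0) -> median=49
Step 2: insert 46 -> lo=[46] (size 1, max 46) hi=[49] (size 1, min 49) -> median=47.5
Step 3: insert 38 -> lo=[38, 46] (size 2, max 46) hi=[49] (size 1, min 49) -> median=46
Step 4: insert 2 -> lo=[2, 38] (size 2, max 38) hi=[46, 49] (size 2, min 46) -> median=42

Answer: 42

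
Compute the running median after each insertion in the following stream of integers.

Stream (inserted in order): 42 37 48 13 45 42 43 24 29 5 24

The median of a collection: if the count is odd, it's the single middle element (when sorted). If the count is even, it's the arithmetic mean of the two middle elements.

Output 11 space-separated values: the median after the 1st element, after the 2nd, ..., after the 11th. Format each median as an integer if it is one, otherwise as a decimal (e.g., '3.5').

Step 1: insert 42 -> lo=[42] (size 1, max 42) hi=[] (size 0) -> median=42
Step 2: insert 37 -> lo=[37] (size 1, max 37) hi=[42] (size 1, min 42) -> median=39.5
Step 3: insert 48 -> lo=[37, 42] (size 2, max 42) hi=[48] (size 1, min 48) -> median=42
Step 4: insert 13 -> lo=[13, 37] (size 2, max 37) hi=[42, 48] (size 2, min 42) -> median=39.5
Step 5: insert 45 -> lo=[13, 37, 42] (size 3, max 42) hi=[45, 48] (size 2, min 45) -> median=42
Step 6: insert 42 -> lo=[13, 37, 42] (size 3, max 42) hi=[42, 45, 48] (size 3, min 42) -> median=42
Step 7: insert 43 -> lo=[13, 37, 42, 42] (size 4, max 42) hi=[43, 45, 48] (size 3, min 43) -> median=42
Step 8: insert 24 -> lo=[13, 24, 37, 42] (size 4, max 42) hi=[42, 43, 45, 48] (size 4, min 42) -> median=42
Step 9: insert 29 -> lo=[13, 24, 29, 37, 42] (size 5, max 42) hi=[42, 43, 45, 48] (size 4, min 42) -> median=42
Step 10: insert 5 -> lo=[5, 13, 24, 29, 37] (size 5, max 37) hi=[42, 42, 43, 45, 48] (size 5, min 42) -> median=39.5
Step 11: insert 24 -> lo=[5, 13, 24, 24, 29, 37] (size 6, max 37) hi=[42, 42, 43, 45, 48] (size 5, min 42) -> median=37

Answer: 42 39.5 42 39.5 42 42 42 42 42 39.5 37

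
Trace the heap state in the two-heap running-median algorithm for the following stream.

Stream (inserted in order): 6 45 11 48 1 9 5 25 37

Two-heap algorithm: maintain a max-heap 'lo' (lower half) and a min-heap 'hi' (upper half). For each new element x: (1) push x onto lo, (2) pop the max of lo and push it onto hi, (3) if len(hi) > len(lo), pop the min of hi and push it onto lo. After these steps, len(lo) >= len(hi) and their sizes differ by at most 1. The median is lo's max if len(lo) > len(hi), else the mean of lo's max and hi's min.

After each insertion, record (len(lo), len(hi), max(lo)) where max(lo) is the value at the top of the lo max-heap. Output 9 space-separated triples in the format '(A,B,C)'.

Answer: (1,0,6) (1,1,6) (2,1,11) (2,2,11) (3,2,11) (3,3,9) (4,3,9) (4,4,9) (5,4,11)

Derivation:
Step 1: insert 6 -> lo=[6] hi=[] -> (len(lo)=1, len(hi)=0, max(lo)=6)
Step 2: insert 45 -> lo=[6] hi=[45] -> (len(lo)=1, len(hi)=1, max(lo)=6)
Step 3: insert 11 -> lo=[6, 11] hi=[45] -> (len(lo)=2, len(hi)=1, max(lo)=11)
Step 4: insert 48 -> lo=[6, 11] hi=[45, 48] -> (len(lo)=2, len(hi)=2, max(lo)=11)
Step 5: insert 1 -> lo=[1, 6, 11] hi=[45, 48] -> (len(lo)=3, len(hi)=2, max(lo)=11)
Step 6: insert 9 -> lo=[1, 6, 9] hi=[11, 45, 48] -> (len(lo)=3, len(hi)=3, max(lo)=9)
Step 7: insert 5 -> lo=[1, 5, 6, 9] hi=[11, 45, 48] -> (len(lo)=4, len(hi)=3, max(lo)=9)
Step 8: insert 25 -> lo=[1, 5, 6, 9] hi=[11, 25, 45, 48] -> (len(lo)=4, len(hi)=4, max(lo)=9)
Step 9: insert 37 -> lo=[1, 5, 6, 9, 11] hi=[25, 37, 45, 48] -> (len(lo)=5, len(hi)=4, max(lo)=11)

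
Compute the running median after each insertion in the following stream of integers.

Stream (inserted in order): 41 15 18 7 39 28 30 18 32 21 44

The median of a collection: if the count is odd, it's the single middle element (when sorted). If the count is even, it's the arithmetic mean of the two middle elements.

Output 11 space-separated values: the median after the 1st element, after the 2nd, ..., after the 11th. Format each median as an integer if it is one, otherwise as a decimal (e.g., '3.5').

Step 1: insert 41 -> lo=[41] (size 1, max 41) hi=[] (size 0) -> median=41
Step 2: insert 15 -> lo=[15] (size 1, max 15) hi=[41] (size 1, min 41) -> median=28
Step 3: insert 18 -> lo=[15, 18] (size 2, max 18) hi=[41] (size 1, min 41) -> median=18
Step 4: insert 7 -> lo=[7, 15] (size 2, max 15) hi=[18, 41] (size 2, min 18) -> median=16.5
Step 5: insert 39 -> lo=[7, 15, 18] (size 3, max 18) hi=[39, 41] (size 2, min 39) -> median=18
Step 6: insert 28 -> lo=[7, 15, 18] (size 3, max 18) hi=[28, 39, 41] (size 3, min 28) -> median=23
Step 7: insert 30 -> lo=[7, 15, 18, 28] (size 4, max 28) hi=[30, 39, 41] (size 3, min 30) -> median=28
Step 8: insert 18 -> lo=[7, 15, 18, 18] (size 4, max 18) hi=[28, 30, 39, 41] (size 4, min 28) -> median=23
Step 9: insert 32 -> lo=[7, 15, 18, 18, 28] (size 5, max 28) hi=[30, 32, 39, 41] (size 4, min 30) -> median=28
Step 10: insert 21 -> lo=[7, 15, 18, 18, 21] (size 5, max 21) hi=[28, 30, 32, 39, 41] (size 5, min 28) -> median=24.5
Step 11: insert 44 -> lo=[7, 15, 18, 18, 21, 28] (size 6, max 28) hi=[30, 32, 39, 41, 44] (size 5, min 30) -> median=28

Answer: 41 28 18 16.5 18 23 28 23 28 24.5 28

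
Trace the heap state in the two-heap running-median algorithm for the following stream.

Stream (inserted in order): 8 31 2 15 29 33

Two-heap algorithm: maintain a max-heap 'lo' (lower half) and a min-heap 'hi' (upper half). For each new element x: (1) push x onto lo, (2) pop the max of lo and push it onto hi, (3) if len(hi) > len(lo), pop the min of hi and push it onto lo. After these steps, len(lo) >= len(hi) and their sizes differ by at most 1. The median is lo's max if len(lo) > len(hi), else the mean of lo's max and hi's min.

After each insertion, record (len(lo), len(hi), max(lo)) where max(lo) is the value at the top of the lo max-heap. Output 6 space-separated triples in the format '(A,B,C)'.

Answer: (1,0,8) (1,1,8) (2,1,8) (2,2,8) (3,2,15) (3,3,15)

Derivation:
Step 1: insert 8 -> lo=[8] hi=[] -> (len(lo)=1, len(hi)=0, max(lo)=8)
Step 2: insert 31 -> lo=[8] hi=[31] -> (len(lo)=1, len(hi)=1, max(lo)=8)
Step 3: insert 2 -> lo=[2, 8] hi=[31] -> (len(lo)=2, len(hi)=1, max(lo)=8)
Step 4: insert 15 -> lo=[2, 8] hi=[15, 31] -> (len(lo)=2, len(hi)=2, max(lo)=8)
Step 5: insert 29 -> lo=[2, 8, 15] hi=[29, 31] -> (len(lo)=3, len(hi)=2, max(lo)=15)
Step 6: insert 33 -> lo=[2, 8, 15] hi=[29, 31, 33] -> (len(lo)=3, len(hi)=3, max(lo)=15)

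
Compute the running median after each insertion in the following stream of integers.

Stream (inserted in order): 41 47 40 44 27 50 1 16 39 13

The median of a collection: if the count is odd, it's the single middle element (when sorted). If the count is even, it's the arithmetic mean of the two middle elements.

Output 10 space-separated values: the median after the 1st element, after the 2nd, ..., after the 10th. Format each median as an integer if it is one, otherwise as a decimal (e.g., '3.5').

Answer: 41 44 41 42.5 41 42.5 41 40.5 40 39.5

Derivation:
Step 1: insert 41 -> lo=[41] (size 1, max 41) hi=[] (size 0) -> median=41
Step 2: insert 47 -> lo=[41] (size 1, max 41) hi=[47] (size 1, min 47) -> median=44
Step 3: insert 40 -> lo=[40, 41] (size 2, max 41) hi=[47] (size 1, min 47) -> median=41
Step 4: insert 44 -> lo=[40, 41] (size 2, max 41) hi=[44, 47] (size 2, min 44) -> median=42.5
Step 5: insert 27 -> lo=[27, 40, 41] (size 3, max 41) hi=[44, 47] (size 2, min 44) -> median=41
Step 6: insert 50 -> lo=[27, 40, 41] (size 3, max 41) hi=[44, 47, 50] (size 3, min 44) -> median=42.5
Step 7: insert 1 -> lo=[1, 27, 40, 41] (size 4, max 41) hi=[44, 47, 50] (size 3, min 44) -> median=41
Step 8: insert 16 -> lo=[1, 16, 27, 40] (size 4, max 40) hi=[41, 44, 47, 50] (size 4, min 41) -> median=40.5
Step 9: insert 39 -> lo=[1, 16, 27, 39, 40] (size 5, max 40) hi=[41, 44, 47, 50] (size 4, min 41) -> median=40
Step 10: insert 13 -> lo=[1, 13, 16, 27, 39] (size 5, max 39) hi=[40, 41, 44, 47, 50] (size 5, min 40) -> median=39.5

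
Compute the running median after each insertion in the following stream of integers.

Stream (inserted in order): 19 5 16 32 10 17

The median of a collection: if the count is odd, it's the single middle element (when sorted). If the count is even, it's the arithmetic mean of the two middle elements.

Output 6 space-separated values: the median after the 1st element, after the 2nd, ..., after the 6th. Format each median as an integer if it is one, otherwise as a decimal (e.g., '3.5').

Step 1: insert 19 -> lo=[19] (size 1, max 19) hi=[] (size 0) -> median=19
Step 2: insert 5 -> lo=[5] (size 1, max 5) hi=[19] (size 1, min 19) -> median=12
Step 3: insert 16 -> lo=[5, 16] (size 2, max 16) hi=[19] (size 1, min 19) -> median=16
Step 4: insert 32 -> lo=[5, 16] (size 2, max 16) hi=[19, 32] (size 2, min 19) -> median=17.5
Step 5: insert 10 -> lo=[5, 10, 16] (size 3, max 16) hi=[19, 32] (size 2, min 19) -> median=16
Step 6: insert 17 -> lo=[5, 10, 16] (size 3, max 16) hi=[17, 19, 32] (size 3, min 17) -> median=16.5

Answer: 19 12 16 17.5 16 16.5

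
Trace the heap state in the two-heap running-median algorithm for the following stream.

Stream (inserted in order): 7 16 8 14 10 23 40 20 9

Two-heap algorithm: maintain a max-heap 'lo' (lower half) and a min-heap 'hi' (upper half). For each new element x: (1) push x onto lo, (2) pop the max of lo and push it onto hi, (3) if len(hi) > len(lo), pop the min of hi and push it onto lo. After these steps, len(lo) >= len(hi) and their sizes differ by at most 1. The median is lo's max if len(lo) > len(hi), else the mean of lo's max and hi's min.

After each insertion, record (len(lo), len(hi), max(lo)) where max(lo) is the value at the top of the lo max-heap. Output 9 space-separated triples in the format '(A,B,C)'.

Step 1: insert 7 -> lo=[7] hi=[] -> (len(lo)=1, len(hi)=0, max(lo)=7)
Step 2: insert 16 -> lo=[7] hi=[16] -> (len(lo)=1, len(hi)=1, max(lo)=7)
Step 3: insert 8 -> lo=[7, 8] hi=[16] -> (len(lo)=2, len(hi)=1, max(lo)=8)
Step 4: insert 14 -> lo=[7, 8] hi=[14, 16] -> (len(lo)=2, len(hi)=2, max(lo)=8)
Step 5: insert 10 -> lo=[7, 8, 10] hi=[14, 16] -> (len(lo)=3, len(hi)=2, max(lo)=10)
Step 6: insert 23 -> lo=[7, 8, 10] hi=[14, 16, 23] -> (len(lo)=3, len(hi)=3, max(lo)=10)
Step 7: insert 40 -> lo=[7, 8, 10, 14] hi=[16, 23, 40] -> (len(lo)=4, len(hi)=3, max(lo)=14)
Step 8: insert 20 -> lo=[7, 8, 10, 14] hi=[16, 20, 23, 40] -> (len(lo)=4, len(hi)=4, max(lo)=14)
Step 9: insert 9 -> lo=[7, 8, 9, 10, 14] hi=[16, 20, 23, 40] -> (len(lo)=5, len(hi)=4, max(lo)=14)

Answer: (1,0,7) (1,1,7) (2,1,8) (2,2,8) (3,2,10) (3,3,10) (4,3,14) (4,4,14) (5,4,14)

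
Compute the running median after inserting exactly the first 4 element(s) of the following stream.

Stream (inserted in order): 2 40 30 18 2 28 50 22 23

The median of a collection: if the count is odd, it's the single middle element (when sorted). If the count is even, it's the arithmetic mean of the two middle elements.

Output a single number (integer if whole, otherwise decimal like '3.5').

Answer: 24

Derivation:
Step 1: insert 2 -> lo=[2] (size 1, max 2) hi=[] (size 0) -> median=2
Step 2: insert 40 -> lo=[2] (size 1, max 2) hi=[40] (size 1, min 40) -> median=21
Step 3: insert 30 -> lo=[2, 30] (size 2, max 30) hi=[40] (size 1, min 40) -> median=30
Step 4: insert 18 -> lo=[2, 18] (size 2, max 18) hi=[30, 40] (size 2, min 30) -> median=24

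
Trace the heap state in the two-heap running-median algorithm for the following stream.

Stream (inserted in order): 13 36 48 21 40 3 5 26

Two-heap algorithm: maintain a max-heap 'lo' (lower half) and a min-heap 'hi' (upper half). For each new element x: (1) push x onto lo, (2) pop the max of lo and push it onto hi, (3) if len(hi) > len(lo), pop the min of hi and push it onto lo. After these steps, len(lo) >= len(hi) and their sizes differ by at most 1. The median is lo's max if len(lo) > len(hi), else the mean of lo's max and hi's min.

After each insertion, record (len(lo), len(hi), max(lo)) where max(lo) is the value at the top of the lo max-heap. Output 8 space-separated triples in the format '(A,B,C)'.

Answer: (1,0,13) (1,1,13) (2,1,36) (2,2,21) (3,2,36) (3,3,21) (4,3,21) (4,4,21)

Derivation:
Step 1: insert 13 -> lo=[13] hi=[] -> (len(lo)=1, len(hi)=0, max(lo)=13)
Step 2: insert 36 -> lo=[13] hi=[36] -> (len(lo)=1, len(hi)=1, max(lo)=13)
Step 3: insert 48 -> lo=[13, 36] hi=[48] -> (len(lo)=2, len(hi)=1, max(lo)=36)
Step 4: insert 21 -> lo=[13, 21] hi=[36, 48] -> (len(lo)=2, len(hi)=2, max(lo)=21)
Step 5: insert 40 -> lo=[13, 21, 36] hi=[40, 48] -> (len(lo)=3, len(hi)=2, max(lo)=36)
Step 6: insert 3 -> lo=[3, 13, 21] hi=[36, 40, 48] -> (len(lo)=3, len(hi)=3, max(lo)=21)
Step 7: insert 5 -> lo=[3, 5, 13, 21] hi=[36, 40, 48] -> (len(lo)=4, len(hi)=3, max(lo)=21)
Step 8: insert 26 -> lo=[3, 5, 13, 21] hi=[26, 36, 40, 48] -> (len(lo)=4, len(hi)=4, max(lo)=21)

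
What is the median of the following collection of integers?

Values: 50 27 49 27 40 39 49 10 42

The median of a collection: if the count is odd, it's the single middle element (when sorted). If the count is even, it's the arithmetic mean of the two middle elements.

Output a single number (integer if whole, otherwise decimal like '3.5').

Answer: 40

Derivation:
Step 1: insert 50 -> lo=[50] (size 1, max 50) hi=[] (size 0) -> median=50
Step 2: insert 27 -> lo=[27] (size 1, max 27) hi=[50] (size 1, min 50) -> median=38.5
Step 3: insert 49 -> lo=[27, 49] (size 2, max 49) hi=[50] (size 1, min 50) -> median=49
Step 4: insert 27 -> lo=[27, 27] (size 2, max 27) hi=[49, 50] (size 2, min 49) -> median=38
Step 5: insert 40 -> lo=[27, 27, 40] (size 3, max 40) hi=[49, 50] (size 2, min 49) -> median=40
Step 6: insert 39 -> lo=[27, 27, 39] (size 3, max 39) hi=[40, 49, 50] (size 3, min 40) -> median=39.5
Step 7: insert 49 -> lo=[27, 27, 39, 40] (size 4, max 40) hi=[49, 49, 50] (size 3, min 49) -> median=40
Step 8: insert 10 -> lo=[10, 27, 27, 39] (size 4, max 39) hi=[40, 49, 49, 50] (size 4, min 40) -> median=39.5
Step 9: insert 42 -> lo=[10, 27, 27, 39, 40] (size 5, max 40) hi=[42, 49, 49, 50] (size 4, min 42) -> median=40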